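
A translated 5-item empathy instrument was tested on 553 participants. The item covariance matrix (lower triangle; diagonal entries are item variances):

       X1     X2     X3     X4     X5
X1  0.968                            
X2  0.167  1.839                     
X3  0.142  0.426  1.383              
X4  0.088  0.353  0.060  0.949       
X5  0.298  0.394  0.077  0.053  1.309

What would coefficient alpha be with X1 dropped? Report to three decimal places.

Remaining items: X2, X3, X4, X5 (k = 4).
Σσ²ᵢ = 1.839 + 1.383 + 0.949 + 1.309 = 5.480
σ²_total = 5.480 + 2 × 1.363 = 8.206
α (item deleted) = (4/3)·(1 − 5.480/8.206) = 0.443

coefficient alpha = 0.443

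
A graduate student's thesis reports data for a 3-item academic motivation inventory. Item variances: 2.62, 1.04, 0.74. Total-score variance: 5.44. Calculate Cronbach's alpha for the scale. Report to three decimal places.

Σσᵢ² = 2.62 + 1.04 + 0.74 = 4.40
α = (k/(k−1))·(1 − Σσᵢ²/σ²_T) = (3/2)·(1 − 4.40/5.44) = 0.287

Cronbach's alpha = 0.287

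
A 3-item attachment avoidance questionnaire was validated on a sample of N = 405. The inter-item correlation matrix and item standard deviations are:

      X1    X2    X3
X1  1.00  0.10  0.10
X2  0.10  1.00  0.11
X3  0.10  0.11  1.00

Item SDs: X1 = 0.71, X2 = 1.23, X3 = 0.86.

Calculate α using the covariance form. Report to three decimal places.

α = 0.242

Σσ²ᵢ = 0.71² + 1.23² + 0.86² = 2.7566
Covariances σ_ij = r_ij · s_i · s_j:
  σ(X1,X2) = 0.10 × 0.71 × 1.23 = 0.0873
  σ(X1,X3) = 0.10 × 0.71 × 0.86 = 0.0611
  σ(X2,X3) = 0.11 × 1.23 × 0.86 = 0.1164
σ²_T = Σσ²ᵢ + 2·Σσ_ij = 2.7566 + 2 × 0.2648 = 3.2862
α = (3/2)·(1 − 2.7566/3.2862) = 0.242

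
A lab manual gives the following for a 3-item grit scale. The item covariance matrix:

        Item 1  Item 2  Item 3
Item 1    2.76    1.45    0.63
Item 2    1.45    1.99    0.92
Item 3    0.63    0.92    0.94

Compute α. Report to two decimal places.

α = 0.77

Σσᵢ² = 2.76 + 1.99 + 0.94 = 5.69
Sum of the distinct covariances = 3.00
σ²_T = 5.69 + 2 × 3.00 = 11.69
α = (k/(k−1))·(1 − Σσᵢ²/σ²_T) = (3/2)·(1 − 5.69/11.69) = 0.77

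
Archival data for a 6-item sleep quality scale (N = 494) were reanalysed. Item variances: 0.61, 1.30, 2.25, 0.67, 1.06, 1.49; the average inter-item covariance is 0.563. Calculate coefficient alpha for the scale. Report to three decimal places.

α = 0.835

Σσᵢ² = 0.61 + 1.30 + 2.25 + 0.67 + 1.06 + 1.49 = 7.38
Sum of the 15 distinct covariances = 15 × 0.563 = 8.445
σ²_T = Σσᵢ² + 2·Σcov = 7.38 + 2 × 8.445 = 24.270
α = (6/5)·(1 − 7.38/24.270) = 0.835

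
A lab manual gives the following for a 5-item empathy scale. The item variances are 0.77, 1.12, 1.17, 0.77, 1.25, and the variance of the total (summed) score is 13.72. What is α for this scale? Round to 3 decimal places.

sum of item variances = 0.77 + 1.12 + 1.17 + 0.77 + 1.25 = 5.08
α = (k/(k−1))·(1 − sum of item variances/σ²_total) = (5/4)·(1 − 5.08/13.72) = 0.787

α = 0.787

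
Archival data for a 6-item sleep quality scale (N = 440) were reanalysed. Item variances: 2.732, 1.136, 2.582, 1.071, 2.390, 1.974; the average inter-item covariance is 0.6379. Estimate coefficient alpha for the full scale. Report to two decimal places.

coefficient alpha = 0.74

sum of item variances = 2.732 + 1.136 + 2.582 + 1.071 + 2.390 + 1.974 = 11.885
Sum of the 15 distinct covariances = 15 × 0.6379 = 9.5685
σ²_total = sum of item variances + 2·Σcov = 11.885 + 2 × 9.5685 = 31.0220
α = (6/5)·(1 − 11.885/31.0220) = 0.74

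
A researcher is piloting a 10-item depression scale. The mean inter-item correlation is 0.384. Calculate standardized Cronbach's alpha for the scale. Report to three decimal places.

Standardized α = k·r̄ / (1 + (k−1)·r̄) = 10 × 0.384 / (1 + 9 × 0.384)
  = 3.8400 / 4.4560 = 0.862

α = 0.862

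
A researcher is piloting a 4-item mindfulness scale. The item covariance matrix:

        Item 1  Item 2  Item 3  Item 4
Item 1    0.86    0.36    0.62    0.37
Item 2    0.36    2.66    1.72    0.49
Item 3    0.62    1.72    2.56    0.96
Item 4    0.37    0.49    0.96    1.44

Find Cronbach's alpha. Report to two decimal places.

Cronbach's alpha = 0.73

ΣVar(i) = 0.86 + 2.66 + 2.56 + 1.44 = 7.52
Sum of the distinct covariances = 4.52
σ²_T = 7.52 + 2 × 4.52 = 16.56
α = (k/(k−1))·(1 − ΣVar(i)/σ²_T) = (4/3)·(1 − 7.52/16.56) = 0.73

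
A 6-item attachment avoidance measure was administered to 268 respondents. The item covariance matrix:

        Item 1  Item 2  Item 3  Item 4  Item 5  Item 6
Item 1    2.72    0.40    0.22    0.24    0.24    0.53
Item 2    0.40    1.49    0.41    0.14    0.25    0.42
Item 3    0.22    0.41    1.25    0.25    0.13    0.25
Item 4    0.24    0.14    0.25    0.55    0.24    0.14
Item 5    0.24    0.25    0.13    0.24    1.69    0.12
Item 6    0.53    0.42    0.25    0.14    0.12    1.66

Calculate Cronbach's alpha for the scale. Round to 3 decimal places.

α = 0.552

ΣVar(i) = 2.72 + 1.49 + 1.25 + 0.55 + 1.69 + 1.66 = 9.36
Σ_{i<j} σ_ij = 3.98
σ²_total = 9.36 + 2 × 3.98 = 17.32
α = (k/(k−1))·(1 − ΣVar(i)/σ²_total) = (6/5)·(1 − 9.36/17.32) = 0.552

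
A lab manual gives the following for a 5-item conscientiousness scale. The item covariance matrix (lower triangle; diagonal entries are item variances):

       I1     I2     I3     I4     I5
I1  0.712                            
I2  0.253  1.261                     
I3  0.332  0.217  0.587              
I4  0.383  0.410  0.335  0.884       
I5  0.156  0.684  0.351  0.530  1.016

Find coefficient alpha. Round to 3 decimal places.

coefficient alpha = 0.776

sum of item variances = 0.712 + 1.261 + 0.587 + 0.884 + 1.016 = 4.460
Sum of off-diagonal covariances = 3.651
total variance = 4.460 + 2 × 3.651 = 11.762
α = (k/(k−1))·(1 − sum of item variances/total variance) = (5/4)·(1 − 4.460/11.762) = 0.776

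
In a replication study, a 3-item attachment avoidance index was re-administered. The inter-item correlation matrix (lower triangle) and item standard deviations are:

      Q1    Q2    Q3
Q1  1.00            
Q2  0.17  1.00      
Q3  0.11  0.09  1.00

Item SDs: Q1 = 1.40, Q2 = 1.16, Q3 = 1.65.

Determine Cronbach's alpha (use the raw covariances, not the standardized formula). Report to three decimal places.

Σσ²ᵢ = 1.40² + 1.16² + 1.65² = 6.0281
Covariances σ_ij = r_ij · s_i · s_j:
  σ(Q1,Q2) = 0.17 × 1.40 × 1.16 = 0.2761
  σ(Q1,Q3) = 0.11 × 1.40 × 1.65 = 0.2541
  σ(Q2,Q3) = 0.09 × 1.16 × 1.65 = 0.1723
σ²_T = Σσ²ᵢ + 2·Σσ_ij = 6.0281 + 2 × 0.7025 = 7.4331
α = (3/2)·(1 − 6.0281/7.4331) = 0.284

α = 0.284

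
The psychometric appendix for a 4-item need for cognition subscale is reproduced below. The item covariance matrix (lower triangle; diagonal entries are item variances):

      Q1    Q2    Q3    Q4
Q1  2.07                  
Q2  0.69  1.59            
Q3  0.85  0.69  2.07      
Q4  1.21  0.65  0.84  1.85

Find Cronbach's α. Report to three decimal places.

α = 0.754

ΣVar(i) = 2.07 + 1.59 + 2.07 + 1.85 = 7.58
Sum of off-diagonal covariances = 4.93
σ²_T = 7.58 + 2 × 4.93 = 17.44
α = (k/(k−1))·(1 − ΣVar(i)/σ²_T) = (4/3)·(1 − 7.58/17.44) = 0.754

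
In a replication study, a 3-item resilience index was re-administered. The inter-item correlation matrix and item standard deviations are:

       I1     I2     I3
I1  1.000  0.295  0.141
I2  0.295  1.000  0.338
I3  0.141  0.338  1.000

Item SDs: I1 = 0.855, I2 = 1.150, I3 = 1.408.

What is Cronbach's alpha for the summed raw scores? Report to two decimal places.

α = 0.50

Σσ²ᵢ = 0.855² + 1.150² + 1.408² = 4.0360
Covariances σ_ij = r_ij · s_i · s_j:
  σ(I1,I2) = 0.295 × 0.855 × 1.150 = 0.2901
  σ(I1,I3) = 0.141 × 0.855 × 1.408 = 0.1697
  σ(I2,I3) = 0.338 × 1.150 × 1.408 = 0.5473
σ²_T = Σσ²ᵢ + 2·Σσ_ij = 4.0360 + 2 × 1.0071 = 6.0502
α = (3/2)·(1 − 4.0360/6.0502) = 0.50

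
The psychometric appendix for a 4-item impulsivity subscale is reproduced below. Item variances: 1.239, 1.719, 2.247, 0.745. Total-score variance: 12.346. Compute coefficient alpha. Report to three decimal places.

coefficient alpha = 0.691

Σσ²ᵢ = 1.239 + 1.719 + 2.247 + 0.745 = 5.950
α = (k/(k−1))·(1 − Σσ²ᵢ/σ²_total) = (4/3)·(1 − 5.950/12.346) = 0.691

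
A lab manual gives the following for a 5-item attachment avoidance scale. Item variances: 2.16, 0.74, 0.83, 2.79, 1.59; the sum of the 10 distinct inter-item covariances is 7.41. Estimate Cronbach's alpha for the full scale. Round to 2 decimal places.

Cronbach's alpha = 0.81

Σσᵢ² = 2.16 + 0.74 + 0.83 + 2.79 + 1.59 = 8.11
Sum of distinct covariances = 7.41
σ²_T = Σσᵢ² + 2·Σcov = 8.11 + 2 × 7.41 = 22.93
α = (5/4)·(1 − 8.11/22.93) = 0.81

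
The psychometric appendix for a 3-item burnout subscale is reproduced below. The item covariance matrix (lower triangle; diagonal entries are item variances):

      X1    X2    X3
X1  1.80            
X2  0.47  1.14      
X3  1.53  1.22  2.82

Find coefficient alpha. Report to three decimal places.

coefficient alpha = 0.792

ΣVar(i) = 1.80 + 1.14 + 2.82 = 5.76
Sum of the distinct covariances = 3.22
total variance = 5.76 + 2 × 3.22 = 12.20
α = (k/(k−1))·(1 − ΣVar(i)/total variance) = (3/2)·(1 − 5.76/12.20) = 0.792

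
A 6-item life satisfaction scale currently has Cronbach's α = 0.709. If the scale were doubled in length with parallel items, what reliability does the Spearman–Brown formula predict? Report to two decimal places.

Length factor m = 2
α' = m·α / (1 + (m−1)·α)
   = 2 × 0.709 / (1 + (2 − 1) × 0.709)
   = 1.4180 / 1.7090 = 0.83

predicted reliability = 0.83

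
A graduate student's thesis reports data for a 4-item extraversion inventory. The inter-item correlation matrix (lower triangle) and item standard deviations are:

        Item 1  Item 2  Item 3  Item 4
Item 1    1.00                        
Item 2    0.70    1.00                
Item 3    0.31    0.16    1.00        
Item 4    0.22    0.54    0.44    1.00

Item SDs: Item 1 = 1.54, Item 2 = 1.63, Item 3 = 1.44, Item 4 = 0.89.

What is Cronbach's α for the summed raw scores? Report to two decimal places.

Σσ²ᵢ = 1.54² + 1.63² + 1.44² + 0.89² = 7.8942
Covariances σ_ij = r_ij · s_i · s_j:
  σ(Item 1,Item 2) = 0.70 × 1.54 × 1.63 = 1.7571
  σ(Item 1,Item 3) = 0.31 × 1.54 × 1.44 = 0.6875
  σ(Item 1,Item 4) = 0.22 × 1.54 × 0.89 = 0.3015
  σ(Item 2,Item 3) = 0.16 × 1.63 × 1.44 = 0.3756
  σ(Item 2,Item 4) = 0.54 × 1.63 × 0.89 = 0.7834
  σ(Item 3,Item 4) = 0.44 × 1.44 × 0.89 = 0.5639
σ²_T = Σσ²ᵢ + 2·Σσ_ij = 7.8942 + 2 × 4.4690 = 16.8322
α = (4/3)·(1 − 7.8942/16.8322) = 0.71

α = 0.71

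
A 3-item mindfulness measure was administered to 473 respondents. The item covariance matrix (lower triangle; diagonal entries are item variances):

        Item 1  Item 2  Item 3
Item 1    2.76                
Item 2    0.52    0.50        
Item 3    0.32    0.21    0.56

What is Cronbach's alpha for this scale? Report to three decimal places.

α = 0.532

Σσᵢ² = 2.76 + 0.50 + 0.56 = 3.82
Σ_{i<j} σ_ij = 1.05
σ²_T = 3.82 + 2 × 1.05 = 5.92
α = (k/(k−1))·(1 − Σσᵢ²/σ²_T) = (3/2)·(1 − 3.82/5.92) = 0.532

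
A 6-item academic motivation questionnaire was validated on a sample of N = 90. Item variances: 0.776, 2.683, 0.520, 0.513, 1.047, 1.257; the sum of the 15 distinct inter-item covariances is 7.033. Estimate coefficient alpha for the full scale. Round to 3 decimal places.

α = 0.809

Σσᵢ² = 0.776 + 2.683 + 0.520 + 0.513 + 1.047 + 1.257 = 6.796
Sum of distinct covariances = 7.033
Var(T) = Σσᵢ² + 2·Σcov = 6.796 + 2 × 7.033 = 20.862
α = (6/5)·(1 − 6.796/20.862) = 0.809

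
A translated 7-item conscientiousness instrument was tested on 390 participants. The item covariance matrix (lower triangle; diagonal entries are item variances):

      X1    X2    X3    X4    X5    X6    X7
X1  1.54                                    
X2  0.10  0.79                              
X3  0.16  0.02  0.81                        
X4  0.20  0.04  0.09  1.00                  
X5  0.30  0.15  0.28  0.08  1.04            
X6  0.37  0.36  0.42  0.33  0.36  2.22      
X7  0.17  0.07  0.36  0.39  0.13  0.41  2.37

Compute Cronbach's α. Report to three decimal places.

α = 0.578

ΣVar(i) = 1.54 + 0.79 + 0.81 + 1.00 + 1.04 + 2.22 + 2.37 = 9.77
Σ_{i<j} σ_ij = 4.79
Var(T) = 9.77 + 2 × 4.79 = 19.35
α = (k/(k−1))·(1 − ΣVar(i)/Var(T)) = (7/6)·(1 − 9.77/19.35) = 0.578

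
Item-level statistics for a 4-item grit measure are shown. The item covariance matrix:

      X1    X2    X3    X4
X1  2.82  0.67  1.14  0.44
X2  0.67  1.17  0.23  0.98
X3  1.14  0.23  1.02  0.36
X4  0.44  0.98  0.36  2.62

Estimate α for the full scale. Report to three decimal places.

Σσ²ᵢ = 2.82 + 1.17 + 1.02 + 2.62 = 7.63
Sum of the distinct covariances = 3.82
total variance = 7.63 + 2 × 3.82 = 15.27
α = (k/(k−1))·(1 − Σσ²ᵢ/total variance) = (4/3)·(1 − 7.63/15.27) = 0.667

α = 0.667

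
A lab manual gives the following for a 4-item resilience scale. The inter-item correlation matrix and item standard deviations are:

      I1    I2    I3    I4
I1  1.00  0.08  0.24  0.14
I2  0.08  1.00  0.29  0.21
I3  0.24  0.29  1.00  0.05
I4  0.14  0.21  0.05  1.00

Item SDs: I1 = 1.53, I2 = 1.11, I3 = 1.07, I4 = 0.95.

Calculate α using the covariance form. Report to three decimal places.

α = 0.432

Σσ²ᵢ = 1.53² + 1.11² + 1.07² + 0.95² = 5.6204
Covariances σ_ij = r_ij · s_i · s_j:
  σ(I1,I2) = 0.08 × 1.53 × 1.11 = 0.1359
  σ(I1,I3) = 0.24 × 1.53 × 1.07 = 0.3929
  σ(I1,I4) = 0.14 × 1.53 × 0.95 = 0.2035
  σ(I2,I3) = 0.29 × 1.11 × 1.07 = 0.3444
  σ(I2,I4) = 0.21 × 1.11 × 0.95 = 0.2214
  σ(I3,I4) = 0.05 × 1.07 × 0.95 = 0.0508
σ²_T = Σσ²ᵢ + 2·Σσ_ij = 5.6204 + 2 × 1.3489 = 8.3182
α = (4/3)·(1 − 5.6204/8.3182) = 0.432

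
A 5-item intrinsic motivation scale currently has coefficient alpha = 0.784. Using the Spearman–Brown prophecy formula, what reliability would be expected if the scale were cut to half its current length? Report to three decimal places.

predicted reliability = 0.645

Length factor m = 1/2
α' = m·α / (1 − (1−m)·α)
   = 1/2 × 0.784 / (1 − (1 − 1/2) × 0.784)
   = 0.3920 / 0.6080 = 0.645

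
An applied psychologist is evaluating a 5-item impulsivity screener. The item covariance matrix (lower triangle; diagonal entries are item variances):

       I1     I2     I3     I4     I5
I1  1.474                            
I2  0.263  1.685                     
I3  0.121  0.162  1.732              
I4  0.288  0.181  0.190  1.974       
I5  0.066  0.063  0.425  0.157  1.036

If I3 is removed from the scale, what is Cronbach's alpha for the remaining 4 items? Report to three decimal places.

α = 0.331

Remaining items: I1, I2, I4, I5 (k = 4).
Σσᵢ² = 1.474 + 1.685 + 1.974 + 1.036 = 6.169
σ²_total = 6.169 + 2 × 1.018 = 8.205
α (item deleted) = (4/3)·(1 − 6.169/8.205) = 0.331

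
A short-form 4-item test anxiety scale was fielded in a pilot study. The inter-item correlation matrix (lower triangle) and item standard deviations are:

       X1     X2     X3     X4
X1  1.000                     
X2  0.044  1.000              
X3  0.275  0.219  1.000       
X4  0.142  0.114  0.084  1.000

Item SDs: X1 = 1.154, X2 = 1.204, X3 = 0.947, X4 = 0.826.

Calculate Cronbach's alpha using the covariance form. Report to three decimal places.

Σσ²ᵢ = 1.154² + 1.204² + 0.947² + 0.826² = 4.3604
Covariances σ_ij = r_ij · s_i · s_j:
  σ(X1,X2) = 0.044 × 1.154 × 1.204 = 0.0611
  σ(X1,X3) = 0.275 × 1.154 × 0.947 = 0.3005
  σ(X1,X4) = 0.142 × 1.154 × 0.826 = 0.1354
  σ(X2,X3) = 0.219 × 1.204 × 0.947 = 0.2497
  σ(X2,X4) = 0.114 × 1.204 × 0.826 = 0.1134
  σ(X3,X4) = 0.084 × 0.947 × 0.826 = 0.0657
σ²_T = Σσ²ᵢ + 2·Σσ_ij = 4.3604 + 2 × 0.9258 = 6.2120
α = (4/3)·(1 − 4.3604/6.2120) = 0.397

α = 0.397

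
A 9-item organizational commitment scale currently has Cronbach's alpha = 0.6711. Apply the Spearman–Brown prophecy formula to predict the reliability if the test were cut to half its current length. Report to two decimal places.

predicted reliability = 0.51

Length factor m = 1/2
α' = m·α / (1 − (1−m)·α)
   = 1/2 × 0.6711 / (1 − (1 − 1/2) × 0.6711)
   = 0.3356 / 0.6644 = 0.51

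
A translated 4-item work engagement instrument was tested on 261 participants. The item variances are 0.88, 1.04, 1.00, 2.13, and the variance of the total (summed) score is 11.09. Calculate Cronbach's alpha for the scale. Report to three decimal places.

sum of item variances = 0.88 + 1.04 + 1.00 + 2.13 = 5.05
α = (k/(k−1))·(1 − sum of item variances/σ²_T) = (4/3)·(1 − 5.05/11.09) = 0.726

Cronbach's alpha = 0.726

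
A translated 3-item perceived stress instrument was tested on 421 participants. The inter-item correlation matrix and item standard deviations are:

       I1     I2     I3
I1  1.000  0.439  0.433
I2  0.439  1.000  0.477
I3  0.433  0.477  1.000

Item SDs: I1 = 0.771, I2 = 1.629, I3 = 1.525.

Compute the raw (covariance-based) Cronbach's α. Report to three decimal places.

α = 0.669

Σσ²ᵢ = 0.771² + 1.629² + 1.525² = 5.5737
Covariances σ_ij = r_ij · s_i · s_j:
  σ(I1,I2) = 0.439 × 0.771 × 1.629 = 0.5514
  σ(I1,I3) = 0.433 × 0.771 × 1.525 = 0.5091
  σ(I2,I3) = 0.477 × 1.629 × 1.525 = 1.1850
σ²_T = Σσ²ᵢ + 2·Σσ_ij = 5.5737 + 2 × 2.2455 = 10.0647
α = (3/2)·(1 − 5.5737/10.0647) = 0.669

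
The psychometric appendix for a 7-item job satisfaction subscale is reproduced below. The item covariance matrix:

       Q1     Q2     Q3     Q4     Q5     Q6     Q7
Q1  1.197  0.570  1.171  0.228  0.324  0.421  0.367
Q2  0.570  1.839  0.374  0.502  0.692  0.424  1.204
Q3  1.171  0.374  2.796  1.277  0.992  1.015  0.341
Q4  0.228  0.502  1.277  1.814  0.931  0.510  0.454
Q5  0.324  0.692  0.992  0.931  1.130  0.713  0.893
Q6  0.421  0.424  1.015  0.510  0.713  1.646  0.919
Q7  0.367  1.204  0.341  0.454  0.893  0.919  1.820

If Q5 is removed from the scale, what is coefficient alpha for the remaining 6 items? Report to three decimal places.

coefficient alpha = 0.765

Remaining items: Q1, Q2, Q3, Q4, Q6, Q7 (k = 6).
sum of item variances = 1.197 + 1.839 + 2.796 + 1.814 + 1.646 + 1.820 = 11.112
σ²_total = 11.112 + 2 × 9.777 = 30.666
α (item deleted) = (6/5)·(1 − 11.112/30.666) = 0.765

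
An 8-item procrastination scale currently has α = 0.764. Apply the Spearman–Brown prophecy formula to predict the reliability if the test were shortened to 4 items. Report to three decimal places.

predicted reliability = 0.618

Length factor m = 4/8 = 0.5000
α' = m·α / (1 − (1−m)·α)
   = 4/8 × 0.764 / (1 − (1 − 4/8) × 0.764)
   = 0.3820 / 0.6180 = 0.618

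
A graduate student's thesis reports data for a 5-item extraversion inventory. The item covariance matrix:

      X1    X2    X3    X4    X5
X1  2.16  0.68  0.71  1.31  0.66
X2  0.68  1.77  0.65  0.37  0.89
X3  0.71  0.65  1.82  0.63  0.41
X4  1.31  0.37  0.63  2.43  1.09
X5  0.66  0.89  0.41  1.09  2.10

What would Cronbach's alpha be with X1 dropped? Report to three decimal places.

Remaining items: X2, X3, X4, X5 (k = 4).
ΣVar(i) = 1.77 + 1.82 + 2.43 + 2.10 = 8.12
σ²_total = 8.12 + 2 × 4.04 = 16.20
α (item deleted) = (4/3)·(1 − 8.12/16.20) = 0.665

Cronbach's alpha = 0.665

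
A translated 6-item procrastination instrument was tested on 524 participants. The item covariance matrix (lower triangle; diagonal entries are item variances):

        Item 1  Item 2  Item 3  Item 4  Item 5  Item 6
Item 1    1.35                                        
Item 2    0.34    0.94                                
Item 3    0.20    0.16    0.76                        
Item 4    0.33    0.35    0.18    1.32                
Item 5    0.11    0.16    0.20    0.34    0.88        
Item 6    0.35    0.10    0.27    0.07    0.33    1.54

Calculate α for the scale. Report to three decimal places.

sum of item variances = 1.35 + 0.94 + 0.76 + 1.32 + 0.88 + 1.54 = 6.79
Σ_{i<j} σ_ij = 3.49
total variance = 6.79 + 2 × 3.49 = 13.77
α = (k/(k−1))·(1 − sum of item variances/total variance) = (6/5)·(1 − 6.79/13.77) = 0.608

α = 0.608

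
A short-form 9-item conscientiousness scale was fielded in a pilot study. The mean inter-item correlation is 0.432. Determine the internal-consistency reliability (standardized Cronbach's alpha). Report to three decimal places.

standardized Cronbach's alpha = 0.873

Standardized α = k·r̄ / (1 + (k−1)·r̄) = 9 × 0.432 / (1 + 8 × 0.432)
  = 3.8880 / 4.4560 = 0.873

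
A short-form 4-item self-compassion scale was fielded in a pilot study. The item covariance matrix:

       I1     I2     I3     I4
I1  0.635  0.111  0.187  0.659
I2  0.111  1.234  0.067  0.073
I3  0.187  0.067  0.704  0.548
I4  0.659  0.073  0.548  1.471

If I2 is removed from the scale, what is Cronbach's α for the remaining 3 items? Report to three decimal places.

α = 0.747

Remaining items: I1, I3, I4 (k = 3).
Σσᵢ² = 0.635 + 0.704 + 1.471 = 2.810
σ²_total = 2.810 + 2 × 1.394 = 5.598
α (item deleted) = (3/2)·(1 − 2.810/5.598) = 0.747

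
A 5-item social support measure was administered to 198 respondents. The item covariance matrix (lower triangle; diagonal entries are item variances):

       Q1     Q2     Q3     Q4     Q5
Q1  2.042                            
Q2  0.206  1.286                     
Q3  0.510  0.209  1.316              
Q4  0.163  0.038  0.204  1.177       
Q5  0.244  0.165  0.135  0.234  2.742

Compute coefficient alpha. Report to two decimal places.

coefficient alpha = 0.41

Σσᵢ² = 2.042 + 1.286 + 1.316 + 1.177 + 2.742 = 8.563
Σ_{i<j} σ_ij = 2.108
σ²_T = 8.563 + 2 × 2.108 = 12.779
α = (k/(k−1))·(1 − Σσᵢ²/σ²_T) = (5/4)·(1 − 8.563/12.779) = 0.41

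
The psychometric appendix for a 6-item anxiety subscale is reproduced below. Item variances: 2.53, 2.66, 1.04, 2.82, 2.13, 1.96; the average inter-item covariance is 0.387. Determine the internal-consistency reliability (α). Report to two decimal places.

Σσᵢ² = 2.53 + 2.66 + 1.04 + 2.82 + 2.13 + 1.96 = 13.14
Sum of the 15 distinct covariances = 15 × 0.387 = 5.805
σ²_total = Σσᵢ² + 2·Σcov = 13.14 + 2 × 5.805 = 24.750
α = (6/5)·(1 − 13.14/24.750) = 0.56

α = 0.56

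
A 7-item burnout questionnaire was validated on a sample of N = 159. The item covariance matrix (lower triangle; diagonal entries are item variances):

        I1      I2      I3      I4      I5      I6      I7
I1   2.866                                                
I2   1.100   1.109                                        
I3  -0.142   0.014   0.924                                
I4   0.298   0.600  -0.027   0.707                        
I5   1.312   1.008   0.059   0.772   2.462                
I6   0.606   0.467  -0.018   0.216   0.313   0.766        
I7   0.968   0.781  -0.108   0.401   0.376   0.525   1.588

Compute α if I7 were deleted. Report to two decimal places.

α = 0.72

Remaining items: I1, I2, I3, I4, I5, I6 (k = 6).
ΣVar(i) = 2.866 + 1.109 + 0.924 + 0.707 + 2.462 + 0.766 = 8.834
Var(T) = 8.834 + 2 × 6.578 = 21.990
α (item deleted) = (6/5)·(1 − 8.834/21.990) = 0.72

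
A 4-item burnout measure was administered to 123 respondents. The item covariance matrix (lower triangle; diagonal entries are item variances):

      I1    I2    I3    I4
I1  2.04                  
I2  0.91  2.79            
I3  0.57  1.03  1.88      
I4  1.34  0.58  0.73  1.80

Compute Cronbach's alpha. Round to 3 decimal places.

Σσ²ᵢ = 2.04 + 2.79 + 1.88 + 1.80 = 8.51
Sum of off-diagonal covariances = 5.16
Var(T) = 8.51 + 2 × 5.16 = 18.83
α = (k/(k−1))·(1 − Σσ²ᵢ/Var(T)) = (4/3)·(1 − 8.51/18.83) = 0.731

α = 0.731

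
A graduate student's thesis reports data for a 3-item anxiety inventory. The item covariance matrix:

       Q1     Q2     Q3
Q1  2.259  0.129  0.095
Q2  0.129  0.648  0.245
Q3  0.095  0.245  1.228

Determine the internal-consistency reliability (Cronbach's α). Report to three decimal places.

sum of item variances = 2.259 + 0.648 + 1.228 = 4.135
Sum of the distinct covariances = 0.469
σ²_T = 4.135 + 2 × 0.469 = 5.073
α = (k/(k−1))·(1 − sum of item variances/σ²_T) = (3/2)·(1 − 4.135/5.073) = 0.277

Cronbach's α = 0.277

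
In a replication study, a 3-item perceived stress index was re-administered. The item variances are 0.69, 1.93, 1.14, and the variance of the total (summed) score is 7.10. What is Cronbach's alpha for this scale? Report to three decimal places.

α = 0.706

Σσᵢ² = 0.69 + 1.93 + 1.14 = 3.76
α = (k/(k−1))·(1 − Σσᵢ²/total variance) = (3/2)·(1 − 3.76/7.10) = 0.706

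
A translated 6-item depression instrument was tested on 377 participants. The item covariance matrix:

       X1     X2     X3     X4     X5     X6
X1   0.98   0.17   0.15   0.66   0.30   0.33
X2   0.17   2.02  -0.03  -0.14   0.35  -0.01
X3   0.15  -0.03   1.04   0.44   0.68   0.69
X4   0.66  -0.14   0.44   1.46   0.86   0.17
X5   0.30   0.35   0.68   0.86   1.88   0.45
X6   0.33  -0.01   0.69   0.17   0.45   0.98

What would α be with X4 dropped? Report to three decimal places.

Remaining items: X1, X2, X3, X5, X6 (k = 5).
Σσᵢ² = 0.98 + 2.02 + 1.04 + 1.88 + 0.98 = 6.90
σ²_total = 6.90 + 2 × 3.08 = 13.06
α (item deleted) = (5/4)·(1 − 6.90/13.06) = 0.590

α = 0.590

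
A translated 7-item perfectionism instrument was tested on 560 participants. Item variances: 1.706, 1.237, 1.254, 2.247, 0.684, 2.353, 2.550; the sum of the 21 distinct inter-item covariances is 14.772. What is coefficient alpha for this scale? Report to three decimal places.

α = 0.829

Σσᵢ² = 1.706 + 1.237 + 1.254 + 2.247 + 0.684 + 2.353 + 2.550 = 12.031
Sum of distinct covariances = 14.772
total variance = Σσᵢ² + 2·Σcov = 12.031 + 2 × 14.772 = 41.575
α = (7/6)·(1 − 12.031/41.575) = 0.829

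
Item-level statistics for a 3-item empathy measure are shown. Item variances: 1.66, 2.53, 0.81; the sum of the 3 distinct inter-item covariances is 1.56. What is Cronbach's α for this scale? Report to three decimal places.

Cronbach's α = 0.576

sum of item variances = 1.66 + 2.53 + 0.81 = 5.00
Sum of distinct covariances = 1.56
Var(T) = sum of item variances + 2·Σcov = 5.00 + 2 × 1.56 = 8.12
α = (3/2)·(1 − 5.00/8.12) = 0.576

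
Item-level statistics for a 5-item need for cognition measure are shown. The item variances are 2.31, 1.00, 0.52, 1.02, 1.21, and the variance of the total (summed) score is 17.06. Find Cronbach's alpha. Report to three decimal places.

Σσᵢ² = 2.31 + 1.00 + 0.52 + 1.02 + 1.21 = 6.06
α = (k/(k−1))·(1 − Σσᵢ²/Var(T)) = (5/4)·(1 − 6.06/17.06) = 0.806

α = 0.806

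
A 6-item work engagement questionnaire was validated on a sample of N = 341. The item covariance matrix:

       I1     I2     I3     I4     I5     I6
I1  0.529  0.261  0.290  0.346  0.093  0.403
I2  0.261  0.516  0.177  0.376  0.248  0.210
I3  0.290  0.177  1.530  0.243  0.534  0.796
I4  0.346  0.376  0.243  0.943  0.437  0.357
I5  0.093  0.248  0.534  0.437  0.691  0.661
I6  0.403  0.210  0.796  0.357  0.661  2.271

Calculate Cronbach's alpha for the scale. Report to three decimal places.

Cronbach's alpha = 0.752

Σσᵢ² = 0.529 + 0.516 + 1.530 + 0.943 + 0.691 + 2.271 = 6.480
Sum of off-diagonal covariances = 5.432
Var(T) = 6.480 + 2 × 5.432 = 17.344
α = (k/(k−1))·(1 − Σσᵢ²/Var(T)) = (6/5)·(1 − 6.480/17.344) = 0.752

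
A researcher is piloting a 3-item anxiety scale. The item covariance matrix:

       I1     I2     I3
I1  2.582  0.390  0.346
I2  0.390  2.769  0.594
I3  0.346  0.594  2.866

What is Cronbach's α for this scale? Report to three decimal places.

sum of item variances = 2.582 + 2.769 + 2.866 = 8.217
Sum of off-diagonal covariances = 1.330
σ²_T = 8.217 + 2 × 1.330 = 10.877
α = (k/(k−1))·(1 − sum of item variances/σ²_T) = (3/2)·(1 − 8.217/10.877) = 0.367

Cronbach's α = 0.367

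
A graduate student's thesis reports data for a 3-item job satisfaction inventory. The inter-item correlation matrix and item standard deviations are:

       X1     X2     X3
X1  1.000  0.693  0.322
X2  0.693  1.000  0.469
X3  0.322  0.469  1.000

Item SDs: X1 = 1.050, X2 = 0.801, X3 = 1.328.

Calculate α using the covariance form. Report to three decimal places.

α = 0.699

Σσ²ᵢ = 1.050² + 0.801² + 1.328² = 3.5077
Covariances σ_ij = r_ij · s_i · s_j:
  σ(X1,X2) = 0.693 × 1.050 × 0.801 = 0.5828
  σ(X1,X3) = 0.322 × 1.050 × 1.328 = 0.4490
  σ(X2,X3) = 0.469 × 0.801 × 1.328 = 0.4989
σ²_T = Σσ²ᵢ + 2·Σσ_ij = 3.5077 + 2 × 1.5307 = 6.5691
α = (3/2)·(1 − 3.5077/6.5691) = 0.699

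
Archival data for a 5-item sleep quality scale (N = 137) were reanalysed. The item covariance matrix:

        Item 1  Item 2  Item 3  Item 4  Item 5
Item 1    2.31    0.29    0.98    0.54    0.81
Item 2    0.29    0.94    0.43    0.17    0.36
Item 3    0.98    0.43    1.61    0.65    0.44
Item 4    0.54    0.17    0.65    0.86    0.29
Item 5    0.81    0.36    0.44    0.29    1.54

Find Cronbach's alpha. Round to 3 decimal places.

ΣVar(i) = 2.31 + 0.94 + 1.61 + 0.86 + 1.54 = 7.26
Σ_{i<j} σ_ij = 4.96
σ²_total = 7.26 + 2 × 4.96 = 17.18
α = (k/(k−1))·(1 − ΣVar(i)/σ²_total) = (5/4)·(1 − 7.26/17.18) = 0.722

α = 0.722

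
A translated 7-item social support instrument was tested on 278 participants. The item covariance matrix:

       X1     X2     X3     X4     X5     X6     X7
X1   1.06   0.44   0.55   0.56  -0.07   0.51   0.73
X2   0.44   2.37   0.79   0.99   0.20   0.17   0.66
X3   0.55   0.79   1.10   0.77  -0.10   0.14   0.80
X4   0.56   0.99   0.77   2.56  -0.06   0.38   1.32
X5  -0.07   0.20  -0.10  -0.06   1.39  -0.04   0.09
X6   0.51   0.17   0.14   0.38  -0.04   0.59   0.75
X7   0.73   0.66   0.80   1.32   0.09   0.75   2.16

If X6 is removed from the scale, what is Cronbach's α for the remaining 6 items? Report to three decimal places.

Remaining items: X1, X2, X3, X4, X5, X7 (k = 6).
sum of item variances = 1.06 + 2.37 + 1.10 + 2.56 + 1.39 + 2.16 = 10.64
σ²_T = 10.64 + 2 × 7.67 = 25.98
α (item deleted) = (6/5)·(1 − 10.64/25.98) = 0.709

Cronbach's α = 0.709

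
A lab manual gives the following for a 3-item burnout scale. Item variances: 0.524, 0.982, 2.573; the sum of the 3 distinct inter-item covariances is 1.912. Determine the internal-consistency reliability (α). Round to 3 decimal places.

Σσᵢ² = 0.524 + 0.982 + 2.573 = 4.079
Sum of distinct covariances = 1.912
σ²_T = Σσᵢ² + 2·Σcov = 4.079 + 2 × 1.912 = 7.903
α = (3/2)·(1 − 4.079/7.903) = 0.726

α = 0.726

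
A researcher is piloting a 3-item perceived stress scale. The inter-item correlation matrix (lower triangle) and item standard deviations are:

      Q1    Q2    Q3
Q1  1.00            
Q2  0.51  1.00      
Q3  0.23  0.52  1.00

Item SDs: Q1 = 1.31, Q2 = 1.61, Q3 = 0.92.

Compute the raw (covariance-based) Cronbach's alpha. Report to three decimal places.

Cronbach's alpha = 0.678

Σσ²ᵢ = 1.31² + 1.61² + 0.92² = 5.1546
Covariances σ_ij = r_ij · s_i · s_j:
  σ(Q1,Q2) = 0.51 × 1.31 × 1.61 = 1.0756
  σ(Q1,Q3) = 0.23 × 1.31 × 0.92 = 0.2772
  σ(Q2,Q3) = 0.52 × 1.61 × 0.92 = 0.7702
σ²_T = Σσ²ᵢ + 2·Σσ_ij = 5.1546 + 2 × 2.1230 = 9.4006
α = (3/2)·(1 − 5.1546/9.4006) = 0.678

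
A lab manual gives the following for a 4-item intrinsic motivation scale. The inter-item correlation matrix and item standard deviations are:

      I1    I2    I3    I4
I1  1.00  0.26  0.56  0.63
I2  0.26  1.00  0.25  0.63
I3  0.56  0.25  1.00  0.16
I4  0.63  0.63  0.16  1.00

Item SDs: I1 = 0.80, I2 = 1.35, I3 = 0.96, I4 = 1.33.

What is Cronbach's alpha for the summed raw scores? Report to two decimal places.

α = 0.72

Σσ²ᵢ = 0.80² + 1.35² + 0.96² + 1.33² = 5.1530
Covariances σ_ij = r_ij · s_i · s_j:
  σ(I1,I2) = 0.26 × 0.80 × 1.35 = 0.2808
  σ(I1,I3) = 0.56 × 0.80 × 0.96 = 0.4301
  σ(I1,I4) = 0.63 × 0.80 × 1.33 = 0.6703
  σ(I2,I3) = 0.25 × 1.35 × 0.96 = 0.3240
  σ(I2,I4) = 0.63 × 1.35 × 1.33 = 1.1312
  σ(I3,I4) = 0.16 × 0.96 × 1.33 = 0.2043
σ²_T = Σσ²ᵢ + 2·Σσ_ij = 5.1530 + 2 × 3.0407 = 11.2344
α = (4/3)·(1 − 5.1530/11.2344) = 0.72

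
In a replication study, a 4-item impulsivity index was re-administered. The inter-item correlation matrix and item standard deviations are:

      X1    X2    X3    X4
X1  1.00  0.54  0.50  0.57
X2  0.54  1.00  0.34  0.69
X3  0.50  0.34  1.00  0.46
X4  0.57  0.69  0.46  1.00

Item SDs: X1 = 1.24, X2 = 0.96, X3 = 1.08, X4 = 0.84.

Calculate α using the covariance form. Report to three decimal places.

α = 0.798

Σσ²ᵢ = 1.24² + 0.96² + 1.08² + 0.84² = 4.3312
Covariances σ_ij = r_ij · s_i · s_j:
  σ(X1,X2) = 0.54 × 1.24 × 0.96 = 0.6428
  σ(X1,X3) = 0.50 × 1.24 × 1.08 = 0.6696
  σ(X1,X4) = 0.57 × 1.24 × 0.84 = 0.5937
  σ(X2,X3) = 0.34 × 0.96 × 1.08 = 0.3525
  σ(X2,X4) = 0.69 × 0.96 × 0.84 = 0.5564
  σ(X3,X4) = 0.46 × 1.08 × 0.84 = 0.4173
σ²_T = Σσ²ᵢ + 2·Σσ_ij = 4.3312 + 2 × 3.2323 = 10.7958
α = (4/3)·(1 − 4.3312/10.7958) = 0.798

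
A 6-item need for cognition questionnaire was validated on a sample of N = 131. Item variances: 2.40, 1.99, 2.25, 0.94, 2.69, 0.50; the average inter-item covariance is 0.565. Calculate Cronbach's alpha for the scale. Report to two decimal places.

Cronbach's alpha = 0.73

Σσᵢ² = 2.40 + 1.99 + 2.25 + 0.94 + 2.69 + 0.50 = 10.77
Sum of the 15 distinct covariances = 15 × 0.565 = 8.475
σ²_T = Σσᵢ² + 2·Σcov = 10.77 + 2 × 8.475 = 27.720
α = (6/5)·(1 − 10.77/27.720) = 0.73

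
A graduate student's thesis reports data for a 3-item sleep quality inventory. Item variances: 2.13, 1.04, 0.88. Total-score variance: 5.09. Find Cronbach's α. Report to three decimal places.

Cronbach's α = 0.306

sum of item variances = 2.13 + 1.04 + 0.88 = 4.05
α = (k/(k−1))·(1 − sum of item variances/σ²_total) = (3/2)·(1 − 4.05/5.09) = 0.306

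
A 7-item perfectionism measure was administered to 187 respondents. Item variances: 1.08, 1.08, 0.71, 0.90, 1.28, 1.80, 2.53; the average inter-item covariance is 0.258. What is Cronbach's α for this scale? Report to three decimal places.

Σσᵢ² = 1.08 + 1.08 + 0.71 + 0.90 + 1.28 + 1.80 + 2.53 = 9.38
Sum of the 21 distinct covariances = 21 × 0.258 = 5.418
Var(T) = Σσᵢ² + 2·Σcov = 9.38 + 2 × 5.418 = 20.216
α = (7/6)·(1 − 9.38/20.216) = 0.625

α = 0.625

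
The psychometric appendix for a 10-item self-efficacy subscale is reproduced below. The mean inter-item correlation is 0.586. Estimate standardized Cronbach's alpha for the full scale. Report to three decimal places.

Standardized α = k·r̄ / (1 + (k−1)·r̄) = 10 × 0.586 / (1 + 9 × 0.586)
  = 5.8600 / 6.2740 = 0.934

α = 0.934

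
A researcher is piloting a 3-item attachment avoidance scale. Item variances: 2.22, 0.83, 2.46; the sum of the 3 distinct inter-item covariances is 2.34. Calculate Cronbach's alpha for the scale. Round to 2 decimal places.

ΣVar(i) = 2.22 + 0.83 + 2.46 = 5.51
Sum of distinct covariances = 2.34
Var(T) = ΣVar(i) + 2·Σcov = 5.51 + 2 × 2.34 = 10.19
α = (3/2)·(1 − 5.51/10.19) = 0.69

α = 0.69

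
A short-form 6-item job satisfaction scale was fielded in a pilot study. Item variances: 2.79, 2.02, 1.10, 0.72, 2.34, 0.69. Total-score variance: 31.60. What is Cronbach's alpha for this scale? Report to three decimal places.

α = 0.833

Σσᵢ² = 2.79 + 2.02 + 1.10 + 0.72 + 2.34 + 0.69 = 9.66
α = (k/(k−1))·(1 − Σσᵢ²/σ²_T) = (6/5)·(1 − 9.66/31.60) = 0.833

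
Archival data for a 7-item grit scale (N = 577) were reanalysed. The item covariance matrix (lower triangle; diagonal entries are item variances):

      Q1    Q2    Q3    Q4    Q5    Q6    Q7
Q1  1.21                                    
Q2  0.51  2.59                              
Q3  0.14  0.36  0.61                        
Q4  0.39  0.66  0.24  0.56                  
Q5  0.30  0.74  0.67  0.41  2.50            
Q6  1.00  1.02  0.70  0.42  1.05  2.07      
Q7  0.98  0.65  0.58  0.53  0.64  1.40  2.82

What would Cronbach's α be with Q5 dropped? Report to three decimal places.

α = 0.792

Remaining items: Q1, Q2, Q3, Q4, Q6, Q7 (k = 6).
sum of item variances = 1.21 + 2.59 + 0.61 + 0.56 + 2.07 + 2.82 = 9.86
Var(T) = 9.86 + 2 × 9.58 = 29.02
α (item deleted) = (6/5)·(1 − 9.86/29.02) = 0.792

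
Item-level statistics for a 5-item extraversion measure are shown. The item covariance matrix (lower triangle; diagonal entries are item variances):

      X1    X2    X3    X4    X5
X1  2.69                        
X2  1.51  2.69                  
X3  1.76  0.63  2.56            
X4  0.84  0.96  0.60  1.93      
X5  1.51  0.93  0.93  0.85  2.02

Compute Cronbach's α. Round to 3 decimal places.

α = 0.799

sum of item variances = 2.69 + 2.69 + 2.56 + 1.93 + 2.02 = 11.89
Sum of off-diagonal covariances = 10.52
total variance = 11.89 + 2 × 10.52 = 32.93
α = (k/(k−1))·(1 − sum of item variances/total variance) = (5/4)·(1 − 11.89/32.93) = 0.799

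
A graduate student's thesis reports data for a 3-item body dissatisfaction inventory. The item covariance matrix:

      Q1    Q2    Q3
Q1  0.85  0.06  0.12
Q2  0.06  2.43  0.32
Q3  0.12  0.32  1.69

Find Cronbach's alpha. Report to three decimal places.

α = 0.251

ΣVar(i) = 0.85 + 2.43 + 1.69 = 4.97
Sum of the distinct covariances = 0.50
σ²_total = 4.97 + 2 × 0.50 = 5.97
α = (k/(k−1))·(1 − ΣVar(i)/σ²_total) = (3/2)·(1 − 4.97/5.97) = 0.251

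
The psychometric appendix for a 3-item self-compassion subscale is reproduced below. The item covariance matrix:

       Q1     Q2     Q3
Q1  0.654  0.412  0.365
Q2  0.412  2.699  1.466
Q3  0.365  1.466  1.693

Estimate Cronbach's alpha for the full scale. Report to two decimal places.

α = 0.71

sum of item variances = 0.654 + 2.699 + 1.693 = 5.046
Sum of off-diagonal covariances = 2.243
σ²_T = 5.046 + 2 × 2.243 = 9.532
α = (k/(k−1))·(1 − sum of item variances/σ²_T) = (3/2)·(1 − 5.046/9.532) = 0.71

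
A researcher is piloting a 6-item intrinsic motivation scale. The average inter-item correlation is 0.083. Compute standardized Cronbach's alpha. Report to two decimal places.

Standardized α = k·r̄ / (1 + (k−1)·r̄) = 6 × 0.083 / (1 + 5 × 0.083)
  = 0.4980 / 1.4150 = 0.35

standardized Cronbach's alpha = 0.35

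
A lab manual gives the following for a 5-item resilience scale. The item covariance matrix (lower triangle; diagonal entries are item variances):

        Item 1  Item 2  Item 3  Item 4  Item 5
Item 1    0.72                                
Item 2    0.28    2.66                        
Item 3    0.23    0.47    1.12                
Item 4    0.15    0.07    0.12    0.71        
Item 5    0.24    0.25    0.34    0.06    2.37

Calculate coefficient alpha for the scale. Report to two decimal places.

Σσ²ᵢ = 0.72 + 2.66 + 1.12 + 0.71 + 2.37 = 7.58
Σ_{i<j} σ_ij = 2.21
σ²_total = 7.58 + 2 × 2.21 = 12.00
α = (k/(k−1))·(1 − Σσ²ᵢ/σ²_total) = (5/4)·(1 − 7.58/12.00) = 0.46

coefficient alpha = 0.46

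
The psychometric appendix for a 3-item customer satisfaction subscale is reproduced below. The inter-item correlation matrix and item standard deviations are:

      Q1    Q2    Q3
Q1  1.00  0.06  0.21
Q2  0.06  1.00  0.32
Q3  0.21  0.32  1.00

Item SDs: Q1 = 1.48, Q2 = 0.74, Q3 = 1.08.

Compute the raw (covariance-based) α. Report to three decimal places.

Σσ²ᵢ = 1.48² + 0.74² + 1.08² = 3.9044
Covariances σ_ij = r_ij · s_i · s_j:
  σ(Q1,Q2) = 0.06 × 1.48 × 0.74 = 0.0657
  σ(Q1,Q3) = 0.21 × 1.48 × 1.08 = 0.3357
  σ(Q2,Q3) = 0.32 × 0.74 × 1.08 = 0.2557
σ²_T = Σσ²ᵢ + 2·Σσ_ij = 3.9044 + 2 × 0.6571 = 5.2186
α = (3/2)·(1 − 3.9044/5.2186) = 0.378

α = 0.378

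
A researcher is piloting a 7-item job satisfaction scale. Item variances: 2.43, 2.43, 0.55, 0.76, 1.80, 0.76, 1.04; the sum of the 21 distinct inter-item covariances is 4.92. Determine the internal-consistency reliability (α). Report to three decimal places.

α = 0.585

sum of item variances = 2.43 + 2.43 + 0.55 + 0.76 + 1.80 + 0.76 + 1.04 = 9.77
Sum of distinct covariances = 4.92
σ²_total = sum of item variances + 2·Σcov = 9.77 + 2 × 4.92 = 19.61
α = (7/6)·(1 − 9.77/19.61) = 0.585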